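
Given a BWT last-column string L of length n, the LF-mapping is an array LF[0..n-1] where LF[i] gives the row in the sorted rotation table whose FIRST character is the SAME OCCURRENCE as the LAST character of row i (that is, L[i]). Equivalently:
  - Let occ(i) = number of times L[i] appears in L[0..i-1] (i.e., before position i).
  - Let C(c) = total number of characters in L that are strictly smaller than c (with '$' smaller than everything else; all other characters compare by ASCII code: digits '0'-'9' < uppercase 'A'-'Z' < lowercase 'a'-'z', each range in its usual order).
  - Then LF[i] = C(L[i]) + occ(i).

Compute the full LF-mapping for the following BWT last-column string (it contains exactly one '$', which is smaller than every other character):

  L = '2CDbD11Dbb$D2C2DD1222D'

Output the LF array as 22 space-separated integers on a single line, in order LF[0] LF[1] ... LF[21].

Answer: 4 10 12 19 13 1 2 14 20 21 0 15 5 11 6 16 17 3 7 8 9 18

Derivation:
Char counts: '$':1, '1':3, '2':6, 'C':2, 'D':7, 'b':3
C (first-col start): C('$')=0, C('1')=1, C('2')=4, C('C')=10, C('D')=12, C('b')=19
L[0]='2': occ=0, LF[0]=C('2')+0=4+0=4
L[1]='C': occ=0, LF[1]=C('C')+0=10+0=10
L[2]='D': occ=0, LF[2]=C('D')+0=12+0=12
L[3]='b': occ=0, LF[3]=C('b')+0=19+0=19
L[4]='D': occ=1, LF[4]=C('D')+1=12+1=13
L[5]='1': occ=0, LF[5]=C('1')+0=1+0=1
L[6]='1': occ=1, LF[6]=C('1')+1=1+1=2
L[7]='D': occ=2, LF[7]=C('D')+2=12+2=14
L[8]='b': occ=1, LF[8]=C('b')+1=19+1=20
L[9]='b': occ=2, LF[9]=C('b')+2=19+2=21
L[10]='$': occ=0, LF[10]=C('$')+0=0+0=0
L[11]='D': occ=3, LF[11]=C('D')+3=12+3=15
L[12]='2': occ=1, LF[12]=C('2')+1=4+1=5
L[13]='C': occ=1, LF[13]=C('C')+1=10+1=11
L[14]='2': occ=2, LF[14]=C('2')+2=4+2=6
L[15]='D': occ=4, LF[15]=C('D')+4=12+4=16
L[16]='D': occ=5, LF[16]=C('D')+5=12+5=17
L[17]='1': occ=2, LF[17]=C('1')+2=1+2=3
L[18]='2': occ=3, LF[18]=C('2')+3=4+3=7
L[19]='2': occ=4, LF[19]=C('2')+4=4+4=8
L[20]='2': occ=5, LF[20]=C('2')+5=4+5=9
L[21]='D': occ=6, LF[21]=C('D')+6=12+6=18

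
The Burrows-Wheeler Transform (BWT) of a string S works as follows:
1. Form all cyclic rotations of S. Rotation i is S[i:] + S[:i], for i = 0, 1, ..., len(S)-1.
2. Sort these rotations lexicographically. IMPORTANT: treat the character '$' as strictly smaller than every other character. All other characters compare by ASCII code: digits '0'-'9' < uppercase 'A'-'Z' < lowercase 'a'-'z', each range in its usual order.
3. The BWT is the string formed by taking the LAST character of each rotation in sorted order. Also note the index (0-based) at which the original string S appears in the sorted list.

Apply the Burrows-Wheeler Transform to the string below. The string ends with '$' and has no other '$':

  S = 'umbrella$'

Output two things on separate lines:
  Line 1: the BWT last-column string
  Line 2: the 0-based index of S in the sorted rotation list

All 9 rotations (rotation i = S[i:]+S[:i]):
  rot[0] = umbrella$
  rot[1] = mbrella$u
  rot[2] = brella$um
  rot[3] = rella$umb
  rot[4] = ella$umbr
  rot[5] = lla$umbre
  rot[6] = la$umbrel
  rot[7] = a$umbrell
  rot[8] = $umbrella
Sorted (with $ < everything):
  sorted[0] = $umbrella  (last char: 'a')
  sorted[1] = a$umbrell  (last char: 'l')
  sorted[2] = brella$um  (last char: 'm')
  sorted[3] = ella$umbr  (last char: 'r')
  sorted[4] = la$umbrel  (last char: 'l')
  sorted[5] = lla$umbre  (last char: 'e')
  sorted[6] = mbrella$u  (last char: 'u')
  sorted[7] = rella$umb  (last char: 'b')
  sorted[8] = umbrella$  (last char: '$')
Last column: almrleub$
Original string S is at sorted index 8

Answer: almrleub$
8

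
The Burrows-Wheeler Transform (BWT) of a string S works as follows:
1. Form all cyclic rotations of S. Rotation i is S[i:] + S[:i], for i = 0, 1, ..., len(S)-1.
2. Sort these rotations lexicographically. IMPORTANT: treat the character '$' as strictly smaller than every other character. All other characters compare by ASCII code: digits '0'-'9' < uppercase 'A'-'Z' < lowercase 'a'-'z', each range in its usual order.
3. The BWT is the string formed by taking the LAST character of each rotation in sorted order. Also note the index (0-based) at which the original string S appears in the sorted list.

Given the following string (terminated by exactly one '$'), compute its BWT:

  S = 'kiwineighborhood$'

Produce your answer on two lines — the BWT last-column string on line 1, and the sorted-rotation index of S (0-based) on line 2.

All 17 rotations (rotation i = S[i:]+S[:i]):
  rot[0] = kiwineighborhood$
  rot[1] = iwineighborhood$k
  rot[2] = wineighborhood$ki
  rot[3] = ineighborhood$kiw
  rot[4] = neighborhood$kiwi
  rot[5] = eighborhood$kiwin
  rot[6] = ighborhood$kiwine
  rot[7] = ghborhood$kiwinei
  rot[8] = hborhood$kiwineig
  rot[9] = borhood$kiwineigh
  rot[10] = orhood$kiwineighb
  rot[11] = rhood$kiwineighbo
  rot[12] = hood$kiwineighbor
  rot[13] = ood$kiwineighborh
  rot[14] = od$kiwineighborho
  rot[15] = d$kiwineighborhoo
  rot[16] = $kiwineighborhood
Sorted (with $ < everything):
  sorted[0] = $kiwineighborhood  (last char: 'd')
  sorted[1] = borhood$kiwineigh  (last char: 'h')
  sorted[2] = d$kiwineighborhoo  (last char: 'o')
  sorted[3] = eighborhood$kiwin  (last char: 'n')
  sorted[4] = ghborhood$kiwinei  (last char: 'i')
  sorted[5] = hborhood$kiwineig  (last char: 'g')
  sorted[6] = hood$kiwineighbor  (last char: 'r')
  sorted[7] = ighborhood$kiwine  (last char: 'e')
  sorted[8] = ineighborhood$kiw  (last char: 'w')
  sorted[9] = iwineighborhood$k  (last char: 'k')
  sorted[10] = kiwineighborhood$  (last char: '$')
  sorted[11] = neighborhood$kiwi  (last char: 'i')
  sorted[12] = od$kiwineighborho  (last char: 'o')
  sorted[13] = ood$kiwineighborh  (last char: 'h')
  sorted[14] = orhood$kiwineighb  (last char: 'b')
  sorted[15] = rhood$kiwineighbo  (last char: 'o')
  sorted[16] = wineighborhood$ki  (last char: 'i')
Last column: dhonigrewk$iohboi
Original string S is at sorted index 10

Answer: dhonigrewk$iohboi
10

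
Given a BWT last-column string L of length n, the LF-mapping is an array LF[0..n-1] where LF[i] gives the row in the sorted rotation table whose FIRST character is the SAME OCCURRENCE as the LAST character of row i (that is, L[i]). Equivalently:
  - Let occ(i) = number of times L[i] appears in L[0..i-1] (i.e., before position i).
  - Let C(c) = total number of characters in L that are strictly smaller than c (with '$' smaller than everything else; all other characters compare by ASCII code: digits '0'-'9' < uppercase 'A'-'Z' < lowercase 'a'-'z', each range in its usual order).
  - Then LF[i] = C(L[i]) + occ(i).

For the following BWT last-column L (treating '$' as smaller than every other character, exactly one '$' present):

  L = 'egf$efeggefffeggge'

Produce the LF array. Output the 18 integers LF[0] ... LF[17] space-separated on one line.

Answer: 1 12 7 0 2 8 3 13 14 4 9 10 11 5 15 16 17 6

Derivation:
Char counts: '$':1, 'e':6, 'f':5, 'g':6
C (first-col start): C('$')=0, C('e')=1, C('f')=7, C('g')=12
L[0]='e': occ=0, LF[0]=C('e')+0=1+0=1
L[1]='g': occ=0, LF[1]=C('g')+0=12+0=12
L[2]='f': occ=0, LF[2]=C('f')+0=7+0=7
L[3]='$': occ=0, LF[3]=C('$')+0=0+0=0
L[4]='e': occ=1, LF[4]=C('e')+1=1+1=2
L[5]='f': occ=1, LF[5]=C('f')+1=7+1=8
L[6]='e': occ=2, LF[6]=C('e')+2=1+2=3
L[7]='g': occ=1, LF[7]=C('g')+1=12+1=13
L[8]='g': occ=2, LF[8]=C('g')+2=12+2=14
L[9]='e': occ=3, LF[9]=C('e')+3=1+3=4
L[10]='f': occ=2, LF[10]=C('f')+2=7+2=9
L[11]='f': occ=3, LF[11]=C('f')+3=7+3=10
L[12]='f': occ=4, LF[12]=C('f')+4=7+4=11
L[13]='e': occ=4, LF[13]=C('e')+4=1+4=5
L[14]='g': occ=3, LF[14]=C('g')+3=12+3=15
L[15]='g': occ=4, LF[15]=C('g')+4=12+4=16
L[16]='g': occ=5, LF[16]=C('g')+5=12+5=17
L[17]='e': occ=5, LF[17]=C('e')+5=1+5=6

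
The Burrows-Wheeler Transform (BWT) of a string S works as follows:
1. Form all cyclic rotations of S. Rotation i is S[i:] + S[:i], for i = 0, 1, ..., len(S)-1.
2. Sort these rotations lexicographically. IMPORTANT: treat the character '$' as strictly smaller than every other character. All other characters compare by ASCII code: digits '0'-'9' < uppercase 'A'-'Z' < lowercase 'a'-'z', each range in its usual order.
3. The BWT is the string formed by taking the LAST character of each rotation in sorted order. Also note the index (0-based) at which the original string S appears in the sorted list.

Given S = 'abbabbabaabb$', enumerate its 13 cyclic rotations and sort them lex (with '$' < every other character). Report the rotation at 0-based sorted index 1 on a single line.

Answer: aabb$abbabbab

Derivation:
All 13 rotations (rotation i = S[i:]+S[:i]):
  rot[0] = abbabbabaabb$
  rot[1] = bbabbabaabb$a
  rot[2] = babbabaabb$ab
  rot[3] = abbabaabb$abb
  rot[4] = bbabaabb$abba
  rot[5] = babaabb$abbab
  rot[6] = abaabb$abbabb
  rot[7] = baabb$abbabba
  rot[8] = aabb$abbabbab
  rot[9] = abb$abbabbaba
  rot[10] = bb$abbabbabaa
  rot[11] = b$abbabbabaab
  rot[12] = $abbabbabaabb
Sorted (with $ < everything):
  sorted[0] = $abbabbabaabb
  sorted[1] = aabb$abbabbab
  sorted[2] = abaabb$abbabb
  sorted[3] = abb$abbabbaba
  sorted[4] = abbabaabb$abb
  sorted[5] = abbabbabaabb$
  sorted[6] = b$abbabbabaab
  sorted[7] = baabb$abbabba
  sorted[8] = babaabb$abbab
  sorted[9] = babbabaabb$ab
  sorted[10] = bb$abbabbabaa
  sorted[11] = bbabaabb$abba
  sorted[12] = bbabbabaabb$a
sorted[1] = aabb$abbabbab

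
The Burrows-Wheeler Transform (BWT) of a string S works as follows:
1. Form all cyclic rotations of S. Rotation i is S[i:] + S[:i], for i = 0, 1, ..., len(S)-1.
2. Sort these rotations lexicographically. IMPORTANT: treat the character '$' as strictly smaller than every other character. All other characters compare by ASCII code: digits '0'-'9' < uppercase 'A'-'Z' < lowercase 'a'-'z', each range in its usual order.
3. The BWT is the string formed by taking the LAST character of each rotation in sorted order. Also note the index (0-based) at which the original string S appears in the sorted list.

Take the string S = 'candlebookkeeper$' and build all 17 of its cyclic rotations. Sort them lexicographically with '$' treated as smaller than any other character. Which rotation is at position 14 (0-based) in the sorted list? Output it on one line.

All 17 rotations (rotation i = S[i:]+S[:i]):
  rot[0] = candlebookkeeper$
  rot[1] = andlebookkeeper$c
  rot[2] = ndlebookkeeper$ca
  rot[3] = dlebookkeeper$can
  rot[4] = lebookkeeper$cand
  rot[5] = ebookkeeper$candl
  rot[6] = bookkeeper$candle
  rot[7] = ookkeeper$candleb
  rot[8] = okkeeper$candlebo
  rot[9] = kkeeper$candleboo
  rot[10] = keeper$candlebook
  rot[11] = eeper$candlebookk
  rot[12] = eper$candlebookke
  rot[13] = per$candlebookkee
  rot[14] = er$candlebookkeep
  rot[15] = r$candlebookkeepe
  rot[16] = $candlebookkeeper
Sorted (with $ < everything):
  sorted[0] = $candlebookkeeper
  sorted[1] = andlebookkeeper$c
  sorted[2] = bookkeeper$candle
  sorted[3] = candlebookkeeper$
  sorted[4] = dlebookkeeper$can
  sorted[5] = ebookkeeper$candl
  sorted[6] = eeper$candlebookk
  sorted[7] = eper$candlebookke
  sorted[8] = er$candlebookkeep
  sorted[9] = keeper$candlebook
  sorted[10] = kkeeper$candleboo
  sorted[11] = lebookkeeper$cand
  sorted[12] = ndlebookkeeper$ca
  sorted[13] = okkeeper$candlebo
  sorted[14] = ookkeeper$candleb
  sorted[15] = per$candlebookkee
  sorted[16] = r$candlebookkeepe
sorted[14] = ookkeeper$candleb

Answer: ookkeeper$candleb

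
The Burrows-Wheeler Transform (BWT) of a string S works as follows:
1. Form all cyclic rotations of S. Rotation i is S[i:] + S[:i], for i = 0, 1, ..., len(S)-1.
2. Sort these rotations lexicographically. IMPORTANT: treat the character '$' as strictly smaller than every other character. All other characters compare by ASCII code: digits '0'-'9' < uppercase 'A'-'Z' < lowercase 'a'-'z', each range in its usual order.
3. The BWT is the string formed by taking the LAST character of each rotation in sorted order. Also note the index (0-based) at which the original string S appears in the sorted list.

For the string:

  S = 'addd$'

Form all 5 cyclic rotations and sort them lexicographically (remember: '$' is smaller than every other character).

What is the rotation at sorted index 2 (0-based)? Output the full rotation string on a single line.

Answer: d$add

Derivation:
All 5 rotations (rotation i = S[i:]+S[:i]):
  rot[0] = addd$
  rot[1] = ddd$a
  rot[2] = dd$ad
  rot[3] = d$add
  rot[4] = $addd
Sorted (with $ < everything):
  sorted[0] = $addd
  sorted[1] = addd$
  sorted[2] = d$add
  sorted[3] = dd$ad
  sorted[4] = ddd$a
sorted[2] = d$add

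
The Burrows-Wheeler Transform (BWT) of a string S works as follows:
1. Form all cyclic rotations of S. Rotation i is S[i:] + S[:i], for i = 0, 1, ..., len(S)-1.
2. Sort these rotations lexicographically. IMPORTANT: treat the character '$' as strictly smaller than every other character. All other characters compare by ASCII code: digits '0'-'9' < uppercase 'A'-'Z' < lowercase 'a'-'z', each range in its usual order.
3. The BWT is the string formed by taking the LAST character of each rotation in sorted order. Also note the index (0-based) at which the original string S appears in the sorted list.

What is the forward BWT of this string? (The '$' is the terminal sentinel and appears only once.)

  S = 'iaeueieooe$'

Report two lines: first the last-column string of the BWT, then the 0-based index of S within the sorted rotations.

All 11 rotations (rotation i = S[i:]+S[:i]):
  rot[0] = iaeueieooe$
  rot[1] = aeueieooe$i
  rot[2] = eueieooe$ia
  rot[3] = ueieooe$iae
  rot[4] = eieooe$iaeu
  rot[5] = ieooe$iaeue
  rot[6] = eooe$iaeuei
  rot[7] = ooe$iaeueie
  rot[8] = oe$iaeueieo
  rot[9] = e$iaeueieoo
  rot[10] = $iaeueieooe
Sorted (with $ < everything):
  sorted[0] = $iaeueieooe  (last char: 'e')
  sorted[1] = aeueieooe$i  (last char: 'i')
  sorted[2] = e$iaeueieoo  (last char: 'o')
  sorted[3] = eieooe$iaeu  (last char: 'u')
  sorted[4] = eooe$iaeuei  (last char: 'i')
  sorted[5] = eueieooe$ia  (last char: 'a')
  sorted[6] = iaeueieooe$  (last char: '$')
  sorted[7] = ieooe$iaeue  (last char: 'e')
  sorted[8] = oe$iaeueieo  (last char: 'o')
  sorted[9] = ooe$iaeueie  (last char: 'e')
  sorted[10] = ueieooe$iae  (last char: 'e')
Last column: eiouia$eoee
Original string S is at sorted index 6

Answer: eiouia$eoee
6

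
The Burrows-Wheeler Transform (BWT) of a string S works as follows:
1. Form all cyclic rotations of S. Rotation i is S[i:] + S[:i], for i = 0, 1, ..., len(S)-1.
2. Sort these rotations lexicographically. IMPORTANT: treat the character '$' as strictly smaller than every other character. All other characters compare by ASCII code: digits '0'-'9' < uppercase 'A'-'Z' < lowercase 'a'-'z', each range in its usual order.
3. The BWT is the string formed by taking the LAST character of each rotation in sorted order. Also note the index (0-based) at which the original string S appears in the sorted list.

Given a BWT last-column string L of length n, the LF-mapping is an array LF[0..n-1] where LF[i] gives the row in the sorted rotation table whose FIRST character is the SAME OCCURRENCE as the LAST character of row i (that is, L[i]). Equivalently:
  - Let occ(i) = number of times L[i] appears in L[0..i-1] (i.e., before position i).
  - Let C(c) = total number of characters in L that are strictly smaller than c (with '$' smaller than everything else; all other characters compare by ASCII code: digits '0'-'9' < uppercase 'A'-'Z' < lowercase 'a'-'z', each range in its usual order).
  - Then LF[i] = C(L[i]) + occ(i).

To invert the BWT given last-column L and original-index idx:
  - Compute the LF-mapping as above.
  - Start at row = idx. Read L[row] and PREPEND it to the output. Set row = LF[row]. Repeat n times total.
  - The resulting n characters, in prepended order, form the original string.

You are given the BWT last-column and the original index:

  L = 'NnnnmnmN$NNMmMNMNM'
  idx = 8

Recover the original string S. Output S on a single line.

LF mapping: 5 14 15 16 11 17 12 6 0 7 8 1 13 2 9 3 10 4
Walk LF starting at row 8, prepending L[row]:
  step 1: row=8, L[8]='$', prepend. Next row=LF[8]=0
  step 2: row=0, L[0]='N', prepend. Next row=LF[0]=5
  step 3: row=5, L[5]='n', prepend. Next row=LF[5]=17
  step 4: row=17, L[17]='M', prepend. Next row=LF[17]=4
  step 5: row=4, L[4]='m', prepend. Next row=LF[4]=11
  step 6: row=11, L[11]='M', prepend. Next row=LF[11]=1
  step 7: row=1, L[1]='n', prepend. Next row=LF[1]=14
  step 8: row=14, L[14]='N', prepend. Next row=LF[14]=9
  step 9: row=9, L[9]='N', prepend. Next row=LF[9]=7
  step 10: row=7, L[7]='N', prepend. Next row=LF[7]=6
  step 11: row=6, L[6]='m', prepend. Next row=LF[6]=12
  step 12: row=12, L[12]='m', prepend. Next row=LF[12]=13
  step 13: row=13, L[13]='M', prepend. Next row=LF[13]=2
  step 14: row=2, L[2]='n', prepend. Next row=LF[2]=15
  step 15: row=15, L[15]='M', prepend. Next row=LF[15]=3
  step 16: row=3, L[3]='n', prepend. Next row=LF[3]=16
  step 17: row=16, L[16]='N', prepend. Next row=LF[16]=10
  step 18: row=10, L[10]='N', prepend. Next row=LF[10]=8
Reversed output: NNnMnMmmNNNnMmMnN$

Answer: NNnMnMmmNNNnMmMnN$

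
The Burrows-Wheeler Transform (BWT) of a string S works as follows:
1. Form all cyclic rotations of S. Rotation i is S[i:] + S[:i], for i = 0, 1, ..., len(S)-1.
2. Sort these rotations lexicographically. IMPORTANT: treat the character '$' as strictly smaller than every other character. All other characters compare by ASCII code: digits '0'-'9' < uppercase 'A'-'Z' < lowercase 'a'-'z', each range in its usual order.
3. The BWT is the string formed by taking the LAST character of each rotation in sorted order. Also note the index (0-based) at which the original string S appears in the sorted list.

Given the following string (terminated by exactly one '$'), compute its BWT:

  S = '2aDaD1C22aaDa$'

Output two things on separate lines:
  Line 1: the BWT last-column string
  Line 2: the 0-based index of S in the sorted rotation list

Answer: aDC$21aaaDDa22
3

Derivation:
All 14 rotations (rotation i = S[i:]+S[:i]):
  rot[0] = 2aDaD1C22aaDa$
  rot[1] = aDaD1C22aaDa$2
  rot[2] = DaD1C22aaDa$2a
  rot[3] = aD1C22aaDa$2aD
  rot[4] = D1C22aaDa$2aDa
  rot[5] = 1C22aaDa$2aDaD
  rot[6] = C22aaDa$2aDaD1
  rot[7] = 22aaDa$2aDaD1C
  rot[8] = 2aaDa$2aDaD1C2
  rot[9] = aaDa$2aDaD1C22
  rot[10] = aDa$2aDaD1C22a
  rot[11] = Da$2aDaD1C22aa
  rot[12] = a$2aDaD1C22aaD
  rot[13] = $2aDaD1C22aaDa
Sorted (with $ < everything):
  sorted[0] = $2aDaD1C22aaDa  (last char: 'a')
  sorted[1] = 1C22aaDa$2aDaD  (last char: 'D')
  sorted[2] = 22aaDa$2aDaD1C  (last char: 'C')
  sorted[3] = 2aDaD1C22aaDa$  (last char: '$')
  sorted[4] = 2aaDa$2aDaD1C2  (last char: '2')
  sorted[5] = C22aaDa$2aDaD1  (last char: '1')
  sorted[6] = D1C22aaDa$2aDa  (last char: 'a')
  sorted[7] = Da$2aDaD1C22aa  (last char: 'a')
  sorted[8] = DaD1C22aaDa$2a  (last char: 'a')
  sorted[9] = a$2aDaD1C22aaD  (last char: 'D')
  sorted[10] = aD1C22aaDa$2aD  (last char: 'D')
  sorted[11] = aDa$2aDaD1C22a  (last char: 'a')
  sorted[12] = aDaD1C22aaDa$2  (last char: '2')
  sorted[13] = aaDa$2aDaD1C22  (last char: '2')
Last column: aDC$21aaaDDa22
Original string S is at sorted index 3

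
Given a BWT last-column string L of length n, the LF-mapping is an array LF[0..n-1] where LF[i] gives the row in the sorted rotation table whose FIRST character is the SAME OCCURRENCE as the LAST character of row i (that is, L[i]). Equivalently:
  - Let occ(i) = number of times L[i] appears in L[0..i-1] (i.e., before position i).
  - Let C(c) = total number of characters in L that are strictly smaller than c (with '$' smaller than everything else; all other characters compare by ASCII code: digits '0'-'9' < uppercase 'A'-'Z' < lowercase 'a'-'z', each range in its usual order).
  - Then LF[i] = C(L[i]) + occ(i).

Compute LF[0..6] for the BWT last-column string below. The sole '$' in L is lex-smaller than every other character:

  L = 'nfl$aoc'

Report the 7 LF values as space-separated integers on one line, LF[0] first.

Answer: 5 3 4 0 1 6 2

Derivation:
Char counts: '$':1, 'a':1, 'c':1, 'f':1, 'l':1, 'n':1, 'o':1
C (first-col start): C('$')=0, C('a')=1, C('c')=2, C('f')=3, C('l')=4, C('n')=5, C('o')=6
L[0]='n': occ=0, LF[0]=C('n')+0=5+0=5
L[1]='f': occ=0, LF[1]=C('f')+0=3+0=3
L[2]='l': occ=0, LF[2]=C('l')+0=4+0=4
L[3]='$': occ=0, LF[3]=C('$')+0=0+0=0
L[4]='a': occ=0, LF[4]=C('a')+0=1+0=1
L[5]='o': occ=0, LF[5]=C('o')+0=6+0=6
L[6]='c': occ=0, LF[6]=C('c')+0=2+0=2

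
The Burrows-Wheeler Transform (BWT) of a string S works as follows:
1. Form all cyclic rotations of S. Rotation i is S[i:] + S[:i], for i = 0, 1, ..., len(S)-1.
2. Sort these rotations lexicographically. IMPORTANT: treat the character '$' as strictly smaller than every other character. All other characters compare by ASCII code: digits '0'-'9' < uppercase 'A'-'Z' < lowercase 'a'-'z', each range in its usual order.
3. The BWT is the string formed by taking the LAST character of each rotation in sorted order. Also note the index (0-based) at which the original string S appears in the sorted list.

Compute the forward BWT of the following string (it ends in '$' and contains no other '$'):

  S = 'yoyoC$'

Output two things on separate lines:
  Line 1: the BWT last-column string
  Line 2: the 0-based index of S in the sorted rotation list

Answer: Coyyo$
5

Derivation:
All 6 rotations (rotation i = S[i:]+S[:i]):
  rot[0] = yoyoC$
  rot[1] = oyoC$y
  rot[2] = yoC$yo
  rot[3] = oC$yoy
  rot[4] = C$yoyo
  rot[5] = $yoyoC
Sorted (with $ < everything):
  sorted[0] = $yoyoC  (last char: 'C')
  sorted[1] = C$yoyo  (last char: 'o')
  sorted[2] = oC$yoy  (last char: 'y')
  sorted[3] = oyoC$y  (last char: 'y')
  sorted[4] = yoC$yo  (last char: 'o')
  sorted[5] = yoyoC$  (last char: '$')
Last column: Coyyo$
Original string S is at sorted index 5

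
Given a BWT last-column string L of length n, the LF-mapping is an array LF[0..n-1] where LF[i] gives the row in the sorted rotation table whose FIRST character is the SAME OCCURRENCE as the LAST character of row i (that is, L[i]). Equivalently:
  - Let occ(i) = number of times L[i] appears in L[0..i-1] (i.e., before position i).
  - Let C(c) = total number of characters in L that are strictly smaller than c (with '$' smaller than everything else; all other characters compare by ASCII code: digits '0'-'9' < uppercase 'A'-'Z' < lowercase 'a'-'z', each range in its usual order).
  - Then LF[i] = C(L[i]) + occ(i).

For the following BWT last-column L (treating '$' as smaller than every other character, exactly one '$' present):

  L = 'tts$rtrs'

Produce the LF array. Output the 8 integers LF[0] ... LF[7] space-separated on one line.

Answer: 5 6 3 0 1 7 2 4

Derivation:
Char counts: '$':1, 'r':2, 's':2, 't':3
C (first-col start): C('$')=0, C('r')=1, C('s')=3, C('t')=5
L[0]='t': occ=0, LF[0]=C('t')+0=5+0=5
L[1]='t': occ=1, LF[1]=C('t')+1=5+1=6
L[2]='s': occ=0, LF[2]=C('s')+0=3+0=3
L[3]='$': occ=0, LF[3]=C('$')+0=0+0=0
L[4]='r': occ=0, LF[4]=C('r')+0=1+0=1
L[5]='t': occ=2, LF[5]=C('t')+2=5+2=7
L[6]='r': occ=1, LF[6]=C('r')+1=1+1=2
L[7]='s': occ=1, LF[7]=C('s')+1=3+1=4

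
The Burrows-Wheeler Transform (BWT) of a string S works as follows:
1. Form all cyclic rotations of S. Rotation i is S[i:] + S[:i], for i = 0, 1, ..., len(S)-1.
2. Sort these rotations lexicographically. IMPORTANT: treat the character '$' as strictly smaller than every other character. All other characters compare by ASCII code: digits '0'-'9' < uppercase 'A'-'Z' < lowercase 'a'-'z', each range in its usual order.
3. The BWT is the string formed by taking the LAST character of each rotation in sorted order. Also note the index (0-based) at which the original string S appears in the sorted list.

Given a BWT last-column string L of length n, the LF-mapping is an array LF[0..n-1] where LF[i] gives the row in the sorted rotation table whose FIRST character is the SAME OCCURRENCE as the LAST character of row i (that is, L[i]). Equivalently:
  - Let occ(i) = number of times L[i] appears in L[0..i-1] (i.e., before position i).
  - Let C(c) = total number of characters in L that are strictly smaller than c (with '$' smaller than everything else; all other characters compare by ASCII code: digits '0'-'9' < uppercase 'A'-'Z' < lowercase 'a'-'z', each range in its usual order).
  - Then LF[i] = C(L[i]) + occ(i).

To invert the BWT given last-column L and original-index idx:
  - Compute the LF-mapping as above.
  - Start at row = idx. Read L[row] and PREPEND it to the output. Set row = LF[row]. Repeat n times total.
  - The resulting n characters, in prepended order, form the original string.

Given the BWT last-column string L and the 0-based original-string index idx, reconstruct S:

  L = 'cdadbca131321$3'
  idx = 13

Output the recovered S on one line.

Answer: d13d1c3a1a3b2c$

Derivation:
LF mapping: 11 13 8 14 10 12 9 1 5 2 6 4 3 0 7
Walk LF starting at row 13, prepending L[row]:
  step 1: row=13, L[13]='$', prepend. Next row=LF[13]=0
  step 2: row=0, L[0]='c', prepend. Next row=LF[0]=11
  step 3: row=11, L[11]='2', prepend. Next row=LF[11]=4
  step 4: row=4, L[4]='b', prepend. Next row=LF[4]=10
  step 5: row=10, L[10]='3', prepend. Next row=LF[10]=6
  step 6: row=6, L[6]='a', prepend. Next row=LF[6]=9
  step 7: row=9, L[9]='1', prepend. Next row=LF[9]=2
  step 8: row=2, L[2]='a', prepend. Next row=LF[2]=8
  step 9: row=8, L[8]='3', prepend. Next row=LF[8]=5
  step 10: row=5, L[5]='c', prepend. Next row=LF[5]=12
  step 11: row=12, L[12]='1', prepend. Next row=LF[12]=3
  step 12: row=3, L[3]='d', prepend. Next row=LF[3]=14
  step 13: row=14, L[14]='3', prepend. Next row=LF[14]=7
  step 14: row=7, L[7]='1', prepend. Next row=LF[7]=1
  step 15: row=1, L[1]='d', prepend. Next row=LF[1]=13
Reversed output: d13d1c3a1a3b2c$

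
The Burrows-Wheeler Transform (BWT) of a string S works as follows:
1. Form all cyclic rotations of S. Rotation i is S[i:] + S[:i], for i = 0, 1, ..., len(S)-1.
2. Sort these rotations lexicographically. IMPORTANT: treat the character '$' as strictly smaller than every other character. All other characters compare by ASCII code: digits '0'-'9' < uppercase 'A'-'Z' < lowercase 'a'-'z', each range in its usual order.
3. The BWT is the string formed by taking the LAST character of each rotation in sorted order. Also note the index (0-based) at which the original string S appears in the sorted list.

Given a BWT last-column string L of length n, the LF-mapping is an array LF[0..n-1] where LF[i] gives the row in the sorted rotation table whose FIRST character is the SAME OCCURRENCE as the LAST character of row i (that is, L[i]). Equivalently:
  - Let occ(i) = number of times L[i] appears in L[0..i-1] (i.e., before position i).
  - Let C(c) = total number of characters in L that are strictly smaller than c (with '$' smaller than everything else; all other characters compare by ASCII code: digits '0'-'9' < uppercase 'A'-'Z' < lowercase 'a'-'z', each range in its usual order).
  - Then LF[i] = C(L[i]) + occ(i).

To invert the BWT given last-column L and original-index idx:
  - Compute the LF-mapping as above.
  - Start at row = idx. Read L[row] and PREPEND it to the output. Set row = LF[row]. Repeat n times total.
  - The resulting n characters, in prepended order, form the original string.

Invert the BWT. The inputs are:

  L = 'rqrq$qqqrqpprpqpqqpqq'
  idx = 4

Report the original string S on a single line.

LF mapping: 17 6 18 7 0 8 9 10 19 11 1 2 20 3 12 4 13 14 5 15 16
Walk LF starting at row 4, prepending L[row]:
  step 1: row=4, L[4]='$', prepend. Next row=LF[4]=0
  step 2: row=0, L[0]='r', prepend. Next row=LF[0]=17
  step 3: row=17, L[17]='q', prepend. Next row=LF[17]=14
  step 4: row=14, L[14]='q', prepend. Next row=LF[14]=12
  step 5: row=12, L[12]='r', prepend. Next row=LF[12]=20
  step 6: row=20, L[20]='q', prepend. Next row=LF[20]=16
  step 7: row=16, L[16]='q', prepend. Next row=LF[16]=13
  step 8: row=13, L[13]='p', prepend. Next row=LF[13]=3
  step 9: row=3, L[3]='q', prepend. Next row=LF[3]=7
  step 10: row=7, L[7]='q', prepend. Next row=LF[7]=10
  step 11: row=10, L[10]='p', prepend. Next row=LF[10]=1
  step 12: row=1, L[1]='q', prepend. Next row=LF[1]=6
  step 13: row=6, L[6]='q', prepend. Next row=LF[6]=9
  step 14: row=9, L[9]='q', prepend. Next row=LF[9]=11
  step 15: row=11, L[11]='p', prepend. Next row=LF[11]=2
  step 16: row=2, L[2]='r', prepend. Next row=LF[2]=18
  step 17: row=18, L[18]='p', prepend. Next row=LF[18]=5
  step 18: row=5, L[5]='q', prepend. Next row=LF[5]=8
  step 19: row=8, L[8]='r', prepend. Next row=LF[8]=19
  step 20: row=19, L[19]='q', prepend. Next row=LF[19]=15
  step 21: row=15, L[15]='p', prepend. Next row=LF[15]=4
Reversed output: pqrqprpqqqpqqpqqrqqr$

Answer: pqrqprpqqqpqqpqqrqqr$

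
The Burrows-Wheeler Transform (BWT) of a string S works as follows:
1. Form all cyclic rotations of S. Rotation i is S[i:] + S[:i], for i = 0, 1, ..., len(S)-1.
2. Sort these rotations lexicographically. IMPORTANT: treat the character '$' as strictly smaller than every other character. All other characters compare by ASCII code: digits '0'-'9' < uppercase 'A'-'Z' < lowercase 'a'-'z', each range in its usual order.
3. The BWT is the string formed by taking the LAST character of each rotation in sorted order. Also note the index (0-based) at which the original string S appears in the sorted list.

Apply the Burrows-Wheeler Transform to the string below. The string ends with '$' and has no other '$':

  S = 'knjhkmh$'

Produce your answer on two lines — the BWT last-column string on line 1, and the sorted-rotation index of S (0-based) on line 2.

All 8 rotations (rotation i = S[i:]+S[:i]):
  rot[0] = knjhkmh$
  rot[1] = njhkmh$k
  rot[2] = jhkmh$kn
  rot[3] = hkmh$knj
  rot[4] = kmh$knjh
  rot[5] = mh$knjhk
  rot[6] = h$knjhkm
  rot[7] = $knjhkmh
Sorted (with $ < everything):
  sorted[0] = $knjhkmh  (last char: 'h')
  sorted[1] = h$knjhkm  (last char: 'm')
  sorted[2] = hkmh$knj  (last char: 'j')
  sorted[3] = jhkmh$kn  (last char: 'n')
  sorted[4] = kmh$knjh  (last char: 'h')
  sorted[5] = knjhkmh$  (last char: '$')
  sorted[6] = mh$knjhk  (last char: 'k')
  sorted[7] = njhkmh$k  (last char: 'k')
Last column: hmjnh$kk
Original string S is at sorted index 5

Answer: hmjnh$kk
5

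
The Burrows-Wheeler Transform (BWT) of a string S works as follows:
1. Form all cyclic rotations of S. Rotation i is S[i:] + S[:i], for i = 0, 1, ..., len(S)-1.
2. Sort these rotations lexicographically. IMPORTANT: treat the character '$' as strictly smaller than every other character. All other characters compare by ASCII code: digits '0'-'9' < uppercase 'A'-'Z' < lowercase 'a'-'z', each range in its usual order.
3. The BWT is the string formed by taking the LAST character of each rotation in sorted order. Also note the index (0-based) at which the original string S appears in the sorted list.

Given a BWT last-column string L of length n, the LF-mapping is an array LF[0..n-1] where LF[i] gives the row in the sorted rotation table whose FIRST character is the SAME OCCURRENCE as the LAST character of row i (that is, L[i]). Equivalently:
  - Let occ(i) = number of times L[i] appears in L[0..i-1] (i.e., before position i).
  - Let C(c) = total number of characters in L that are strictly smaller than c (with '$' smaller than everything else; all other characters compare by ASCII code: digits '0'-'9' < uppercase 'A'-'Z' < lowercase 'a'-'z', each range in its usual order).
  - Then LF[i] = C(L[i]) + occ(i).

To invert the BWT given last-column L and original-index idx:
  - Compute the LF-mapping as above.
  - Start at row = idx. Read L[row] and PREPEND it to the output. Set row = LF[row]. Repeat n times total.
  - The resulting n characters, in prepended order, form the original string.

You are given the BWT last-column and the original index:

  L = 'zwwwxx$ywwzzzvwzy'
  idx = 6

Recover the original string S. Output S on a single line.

Answer: wxwxwwwvzywzyzzz$

Derivation:
LF mapping: 12 2 3 4 8 9 0 10 5 6 13 14 15 1 7 16 11
Walk LF starting at row 6, prepending L[row]:
  step 1: row=6, L[6]='$', prepend. Next row=LF[6]=0
  step 2: row=0, L[0]='z', prepend. Next row=LF[0]=12
  step 3: row=12, L[12]='z', prepend. Next row=LF[12]=15
  step 4: row=15, L[15]='z', prepend. Next row=LF[15]=16
  step 5: row=16, L[16]='y', prepend. Next row=LF[16]=11
  step 6: row=11, L[11]='z', prepend. Next row=LF[11]=14
  step 7: row=14, L[14]='w', prepend. Next row=LF[14]=7
  step 8: row=7, L[7]='y', prepend. Next row=LF[7]=10
  step 9: row=10, L[10]='z', prepend. Next row=LF[10]=13
  step 10: row=13, L[13]='v', prepend. Next row=LF[13]=1
  step 11: row=1, L[1]='w', prepend. Next row=LF[1]=2
  step 12: row=2, L[2]='w', prepend. Next row=LF[2]=3
  step 13: row=3, L[3]='w', prepend. Next row=LF[3]=4
  step 14: row=4, L[4]='x', prepend. Next row=LF[4]=8
  step 15: row=8, L[8]='w', prepend. Next row=LF[8]=5
  step 16: row=5, L[5]='x', prepend. Next row=LF[5]=9
  step 17: row=9, L[9]='w', prepend. Next row=LF[9]=6
Reversed output: wxwxwwwvzywzyzzz$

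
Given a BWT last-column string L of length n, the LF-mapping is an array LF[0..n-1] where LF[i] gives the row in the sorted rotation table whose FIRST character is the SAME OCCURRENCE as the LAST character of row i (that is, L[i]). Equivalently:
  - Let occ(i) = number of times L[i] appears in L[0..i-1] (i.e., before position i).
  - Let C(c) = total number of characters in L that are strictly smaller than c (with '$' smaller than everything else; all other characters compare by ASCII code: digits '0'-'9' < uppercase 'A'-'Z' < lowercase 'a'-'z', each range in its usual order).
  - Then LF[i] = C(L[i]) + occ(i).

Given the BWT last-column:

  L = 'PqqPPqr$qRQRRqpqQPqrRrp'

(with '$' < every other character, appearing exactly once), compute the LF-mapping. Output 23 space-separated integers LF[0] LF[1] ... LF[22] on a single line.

Char counts: '$':1, 'P':4, 'Q':2, 'R':4, 'p':2, 'q':7, 'r':3
C (first-col start): C('$')=0, C('P')=1, C('Q')=5, C('R')=7, C('p')=11, C('q')=13, C('r')=20
L[0]='P': occ=0, LF[0]=C('P')+0=1+0=1
L[1]='q': occ=0, LF[1]=C('q')+0=13+0=13
L[2]='q': occ=1, LF[2]=C('q')+1=13+1=14
L[3]='P': occ=1, LF[3]=C('P')+1=1+1=2
L[4]='P': occ=2, LF[4]=C('P')+2=1+2=3
L[5]='q': occ=2, LF[5]=C('q')+2=13+2=15
L[6]='r': occ=0, LF[6]=C('r')+0=20+0=20
L[7]='$': occ=0, LF[7]=C('$')+0=0+0=0
L[8]='q': occ=3, LF[8]=C('q')+3=13+3=16
L[9]='R': occ=0, LF[9]=C('R')+0=7+0=7
L[10]='Q': occ=0, LF[10]=C('Q')+0=5+0=5
L[11]='R': occ=1, LF[11]=C('R')+1=7+1=8
L[12]='R': occ=2, LF[12]=C('R')+2=7+2=9
L[13]='q': occ=4, LF[13]=C('q')+4=13+4=17
L[14]='p': occ=0, LF[14]=C('p')+0=11+0=11
L[15]='q': occ=5, LF[15]=C('q')+5=13+5=18
L[16]='Q': occ=1, LF[16]=C('Q')+1=5+1=6
L[17]='P': occ=3, LF[17]=C('P')+3=1+3=4
L[18]='q': occ=6, LF[18]=C('q')+6=13+6=19
L[19]='r': occ=1, LF[19]=C('r')+1=20+1=21
L[20]='R': occ=3, LF[20]=C('R')+3=7+3=10
L[21]='r': occ=2, LF[21]=C('r')+2=20+2=22
L[22]='p': occ=1, LF[22]=C('p')+1=11+1=12

Answer: 1 13 14 2 3 15 20 0 16 7 5 8 9 17 11 18 6 4 19 21 10 22 12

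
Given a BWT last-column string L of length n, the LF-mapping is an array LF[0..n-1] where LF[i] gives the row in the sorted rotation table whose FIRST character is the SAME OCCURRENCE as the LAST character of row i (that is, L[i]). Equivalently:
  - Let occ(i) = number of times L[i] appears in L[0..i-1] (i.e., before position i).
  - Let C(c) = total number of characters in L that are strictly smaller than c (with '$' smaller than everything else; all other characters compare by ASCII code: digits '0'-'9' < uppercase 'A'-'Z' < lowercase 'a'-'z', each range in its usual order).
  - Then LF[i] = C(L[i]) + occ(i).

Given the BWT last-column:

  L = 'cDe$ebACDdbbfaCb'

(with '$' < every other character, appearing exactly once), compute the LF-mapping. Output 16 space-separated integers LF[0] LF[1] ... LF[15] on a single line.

Answer: 11 4 13 0 14 7 1 2 5 12 8 9 15 6 3 10

Derivation:
Char counts: '$':1, 'A':1, 'C':2, 'D':2, 'a':1, 'b':4, 'c':1, 'd':1, 'e':2, 'f':1
C (first-col start): C('$')=0, C('A')=1, C('C')=2, C('D')=4, C('a')=6, C('b')=7, C('c')=11, C('d')=12, C('e')=13, C('f')=15
L[0]='c': occ=0, LF[0]=C('c')+0=11+0=11
L[1]='D': occ=0, LF[1]=C('D')+0=4+0=4
L[2]='e': occ=0, LF[2]=C('e')+0=13+0=13
L[3]='$': occ=0, LF[3]=C('$')+0=0+0=0
L[4]='e': occ=1, LF[4]=C('e')+1=13+1=14
L[5]='b': occ=0, LF[5]=C('b')+0=7+0=7
L[6]='A': occ=0, LF[6]=C('A')+0=1+0=1
L[7]='C': occ=0, LF[7]=C('C')+0=2+0=2
L[8]='D': occ=1, LF[8]=C('D')+1=4+1=5
L[9]='d': occ=0, LF[9]=C('d')+0=12+0=12
L[10]='b': occ=1, LF[10]=C('b')+1=7+1=8
L[11]='b': occ=2, LF[11]=C('b')+2=7+2=9
L[12]='f': occ=0, LF[12]=C('f')+0=15+0=15
L[13]='a': occ=0, LF[13]=C('a')+0=6+0=6
L[14]='C': occ=1, LF[14]=C('C')+1=2+1=3
L[15]='b': occ=3, LF[15]=C('b')+3=7+3=10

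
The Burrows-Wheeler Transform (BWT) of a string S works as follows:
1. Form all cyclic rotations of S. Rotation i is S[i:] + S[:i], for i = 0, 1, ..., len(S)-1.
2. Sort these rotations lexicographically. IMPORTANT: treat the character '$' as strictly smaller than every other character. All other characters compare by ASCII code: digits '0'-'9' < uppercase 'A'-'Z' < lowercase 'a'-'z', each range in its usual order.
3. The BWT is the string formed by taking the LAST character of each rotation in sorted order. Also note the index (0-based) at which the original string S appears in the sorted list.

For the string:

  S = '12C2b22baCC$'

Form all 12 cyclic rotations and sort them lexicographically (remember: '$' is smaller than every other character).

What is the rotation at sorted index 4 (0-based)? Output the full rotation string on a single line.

Answer: 2b22baCC$12C

Derivation:
All 12 rotations (rotation i = S[i:]+S[:i]):
  rot[0] = 12C2b22baCC$
  rot[1] = 2C2b22baCC$1
  rot[2] = C2b22baCC$12
  rot[3] = 2b22baCC$12C
  rot[4] = b22baCC$12C2
  rot[5] = 22baCC$12C2b
  rot[6] = 2baCC$12C2b2
  rot[7] = baCC$12C2b22
  rot[8] = aCC$12C2b22b
  rot[9] = CC$12C2b22ba
  rot[10] = C$12C2b22baC
  rot[11] = $12C2b22baCC
Sorted (with $ < everything):
  sorted[0] = $12C2b22baCC
  sorted[1] = 12C2b22baCC$
  sorted[2] = 22baCC$12C2b
  sorted[3] = 2C2b22baCC$1
  sorted[4] = 2b22baCC$12C
  sorted[5] = 2baCC$12C2b2
  sorted[6] = C$12C2b22baC
  sorted[7] = C2b22baCC$12
  sorted[8] = CC$12C2b22ba
  sorted[9] = aCC$12C2b22b
  sorted[10] = b22baCC$12C2
  sorted[11] = baCC$12C2b22
sorted[4] = 2b22baCC$12C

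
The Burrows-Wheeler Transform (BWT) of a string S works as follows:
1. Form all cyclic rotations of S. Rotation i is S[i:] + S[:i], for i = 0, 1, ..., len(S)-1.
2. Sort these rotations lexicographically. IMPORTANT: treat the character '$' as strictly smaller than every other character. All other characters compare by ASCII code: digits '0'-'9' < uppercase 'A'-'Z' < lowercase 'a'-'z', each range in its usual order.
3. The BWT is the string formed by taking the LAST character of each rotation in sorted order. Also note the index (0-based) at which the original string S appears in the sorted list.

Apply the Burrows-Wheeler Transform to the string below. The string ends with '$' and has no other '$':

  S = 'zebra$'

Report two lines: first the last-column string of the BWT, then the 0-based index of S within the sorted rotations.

All 6 rotations (rotation i = S[i:]+S[:i]):
  rot[0] = zebra$
  rot[1] = ebra$z
  rot[2] = bra$ze
  rot[3] = ra$zeb
  rot[4] = a$zebr
  rot[5] = $zebra
Sorted (with $ < everything):
  sorted[0] = $zebra  (last char: 'a')
  sorted[1] = a$zebr  (last char: 'r')
  sorted[2] = bra$ze  (last char: 'e')
  sorted[3] = ebra$z  (last char: 'z')
  sorted[4] = ra$zeb  (last char: 'b')
  sorted[5] = zebra$  (last char: '$')
Last column: arezb$
Original string S is at sorted index 5

Answer: arezb$
5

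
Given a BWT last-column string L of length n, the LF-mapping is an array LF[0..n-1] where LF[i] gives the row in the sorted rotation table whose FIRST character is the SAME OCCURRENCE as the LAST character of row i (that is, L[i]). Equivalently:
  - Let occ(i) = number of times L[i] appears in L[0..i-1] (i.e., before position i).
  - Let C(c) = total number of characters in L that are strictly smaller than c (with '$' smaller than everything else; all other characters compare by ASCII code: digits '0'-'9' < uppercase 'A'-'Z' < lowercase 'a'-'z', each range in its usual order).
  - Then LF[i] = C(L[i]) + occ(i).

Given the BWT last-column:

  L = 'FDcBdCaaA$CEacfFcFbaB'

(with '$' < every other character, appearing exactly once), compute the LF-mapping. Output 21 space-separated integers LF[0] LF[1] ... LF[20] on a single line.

Answer: 8 6 16 2 19 4 11 12 1 0 5 7 13 17 20 9 18 10 15 14 3

Derivation:
Char counts: '$':1, 'A':1, 'B':2, 'C':2, 'D':1, 'E':1, 'F':3, 'a':4, 'b':1, 'c':3, 'd':1, 'f':1
C (first-col start): C('$')=0, C('A')=1, C('B')=2, C('C')=4, C('D')=6, C('E')=7, C('F')=8, C('a')=11, C('b')=15, C('c')=16, C('d')=19, C('f')=20
L[0]='F': occ=0, LF[0]=C('F')+0=8+0=8
L[1]='D': occ=0, LF[1]=C('D')+0=6+0=6
L[2]='c': occ=0, LF[2]=C('c')+0=16+0=16
L[3]='B': occ=0, LF[3]=C('B')+0=2+0=2
L[4]='d': occ=0, LF[4]=C('d')+0=19+0=19
L[5]='C': occ=0, LF[5]=C('C')+0=4+0=4
L[6]='a': occ=0, LF[6]=C('a')+0=11+0=11
L[7]='a': occ=1, LF[7]=C('a')+1=11+1=12
L[8]='A': occ=0, LF[8]=C('A')+0=1+0=1
L[9]='$': occ=0, LF[9]=C('$')+0=0+0=0
L[10]='C': occ=1, LF[10]=C('C')+1=4+1=5
L[11]='E': occ=0, LF[11]=C('E')+0=7+0=7
L[12]='a': occ=2, LF[12]=C('a')+2=11+2=13
L[13]='c': occ=1, LF[13]=C('c')+1=16+1=17
L[14]='f': occ=0, LF[14]=C('f')+0=20+0=20
L[15]='F': occ=1, LF[15]=C('F')+1=8+1=9
L[16]='c': occ=2, LF[16]=C('c')+2=16+2=18
L[17]='F': occ=2, LF[17]=C('F')+2=8+2=10
L[18]='b': occ=0, LF[18]=C('b')+0=15+0=15
L[19]='a': occ=3, LF[19]=C('a')+3=11+3=14
L[20]='B': occ=1, LF[20]=C('B')+1=2+1=3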